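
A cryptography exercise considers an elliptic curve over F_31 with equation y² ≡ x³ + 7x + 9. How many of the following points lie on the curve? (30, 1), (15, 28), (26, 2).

2

(30, 1): 1² ≡ 1, rhs ≡ 1 → on.
(15, 28): 28² ≡ 9, rhs ≡ 17 → off.
(26, 2): 2² ≡ 4, rhs ≡ 4 → on.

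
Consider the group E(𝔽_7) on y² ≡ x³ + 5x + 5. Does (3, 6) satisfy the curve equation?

y² = 6² ≡ 1; x³ + 5x + 5 = 47 ≡ 5 (mod 7). 1 ≠ 5.

no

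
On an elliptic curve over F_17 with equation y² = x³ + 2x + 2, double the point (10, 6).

tangent at (10, 6): λ = (3·10² + 2)/(2·6) ≡ 13/12. 12⁻¹ ≡ 10 (mod 17) since 12·10 = 120 ≡ 1, so λ ≡ 13·10 ≡ 11.
  x = λ² - 10 - 10 = 121 - 20 ≡ 16; y = λ·(10 - 16) - 6 ≡ 13. → (16, 13)

(16, 13)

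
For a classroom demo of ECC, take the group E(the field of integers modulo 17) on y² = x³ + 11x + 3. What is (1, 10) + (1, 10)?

(16, 5)

tangent at (1, 10): λ = (3·1² + 11)/(2·10) ≡ 14/3. 3⁻¹ ≡ 6 (mod 17), so λ ≡ 14·6 ≡ 16.
  x = λ² - 1 - 1 = 256 - 2 ≡ 16; y = λ·(1 - 16) - 10 ≡ 5. → (16, 5)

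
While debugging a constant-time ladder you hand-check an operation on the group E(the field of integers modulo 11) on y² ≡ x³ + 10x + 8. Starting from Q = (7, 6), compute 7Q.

O

Double-and-add on 7 = (111)₂. Start with Q = (7, 6) for the leading 1-bit.
double: tangent at (7, 6): λ = (3·7² + 10)/(2·6) ≡ 3/1. 1⁻¹ ≡ 1 (mod 11), so λ ≡ 3·1 ≡ 3.
  x = λ² - 7 - 7 = 9 - 14 ≡ 6; y = λ·(7 - 6) - 6 ≡ 8. → (6, 8)
add Q: (6, 8) + (7, 6). λ = (6 - 8)/(7 - 6) ≡ 9/1 mod 11. 1⁻¹ ≡ 1 (mod 11) since 1·1 = 1 ≡ 1, so λ ≡ 9.
  x = λ² - 6 - 7 = 81 - 13 ≡ 2; y = λ·(6 - 2) - 8 ≡ 6. → (2, 6)
double: tangent at (2, 6): λ = (3·2² + 10)/(2·6) ≡ 0/1. 1⁻¹ ≡ 1 (mod 11) since 1·1 = 1 ≡ 1, so λ ≡ 0·1 ≡ 0.
  x = λ² - 2 - 2 = 0 - 4 ≡ 7; y = λ·(2 - 7) - 6 ≡ 5. → (7, 5)
add Q: (7, 5) + (7, 6): same x and y₁ ≡ -y₂, so the sum is 𝒪.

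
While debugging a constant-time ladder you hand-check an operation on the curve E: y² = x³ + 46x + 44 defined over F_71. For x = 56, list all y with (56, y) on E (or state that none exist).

none

x³ + 46x + 44 = 178236 ≡ 26 (mod 71).
26 is a non-residue mod 71; no y exists.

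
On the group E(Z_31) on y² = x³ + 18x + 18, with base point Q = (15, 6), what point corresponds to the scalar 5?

(15, 25)

Double-and-add on 5 = (101)₂. Start with Q = (15, 6) for the leading 1-bit.
double: tangent at (15, 6): λ = (3·15² + 18)/(2·6) ≡ 11/12. 12⁻¹ ≡ 13 (mod 31) since 12·13 = 156 ≡ 1, so λ ≡ 11·13 ≡ 19.
  x = λ² - 15 - 15 = 361 - 30 ≡ 21; y = λ·(15 - 21) - 6 ≡ 4. → (21, 4)
double: tangent at (21, 4): λ = (3·21² + 18)/(2·4) ≡ 8/8. 8⁻¹ ≡ 4 (mod 31) since 8·4 = 32 ≡ 1, so λ ≡ 8·4 ≡ 1.
  x = λ² - 21 - 21 = 1 - 42 ≡ 21; y = λ·(21 - 21) - 4 ≡ 27. → (21, 27)
add Q: (21, 27) + (15, 6). λ = (6 - 27)/(15 - 21) ≡ 10/25 mod 31. 25⁻¹ ≡ 5 (mod 31) since 25·5 = 125 ≡ 1, so λ ≡ 19.
  x = λ² - 21 - 15 = 361 - 36 ≡ 15; y = λ·(21 - 15) - 27 ≡ 25. → (15, 25)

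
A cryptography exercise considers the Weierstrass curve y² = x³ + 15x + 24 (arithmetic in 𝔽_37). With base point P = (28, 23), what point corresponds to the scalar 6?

Double-and-add on 6 = (110)₂. Start with P = (28, 23) for the leading 1-bit.
double: tangent at (28, 23): λ = (3·28² + 15)/(2·23) ≡ 36/9. 9⁻¹ ≡ 33 (mod 37), so λ ≡ 36·33 ≡ 4.
  x = λ² - 28 - 28 = 16 - 56 ≡ 34; y = λ·(28 - 34) - 23 ≡ 27. → (34, 27)
add P: (34, 27) + (28, 23). λ = (23 - 27)/(28 - 34) ≡ 33/31 mod 37. 31⁻¹ ≡ 6 (mod 37), so λ ≡ 13.
  x = λ² - 34 - 28 = 169 - 62 ≡ 33; y = λ·(34 - 33) - 27 ≡ 23. → (33, 23)
double: tangent at (33, 23): λ = (3·33² + 15)/(2·23) ≡ 26/9. 9⁻¹ ≡ 33 (mod 37), so λ ≡ 26·33 ≡ 7.
  x = λ² - 33 - 33 = 49 - 66 ≡ 20; y = λ·(33 - 20) - 23 ≡ 31. → (20, 31)

(20, 31)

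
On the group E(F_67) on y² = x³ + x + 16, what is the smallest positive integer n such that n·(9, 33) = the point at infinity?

2P: tangent at (9, 33): λ = (3·9² + 1)/(2·33) ≡ 43/66. 66⁻¹ ≡ 66 (mod 67) since 66·66 = 4356 ≡ 1, so λ ≡ 43·66 ≡ 24.
  x = λ² - 9 - 9 = 576 - 18 ≡ 22; y = λ·(9 - 22) - 33 ≡ 57. → (22, 57)
3P: (22, 57) + (9, 33). λ = (33 - 57)/(9 - 22) ≡ 43/54 mod 67. 54⁻¹ ≡ 36 (mod 67) since 54·36 = 1944 ≡ 1, so λ ≡ 7.
  x = λ² - 22 - 9 = 49 - 31 ≡ 18; y = λ·(22 - 18) - 57 ≡ 38. → (18, 38)
4P: (18, 38) + (9, 33). λ = (33 - 38)/(9 - 18) ≡ 62/58 mod 67. 58⁻¹ ≡ 52 (mod 67), so λ ≡ 8.
  x = λ² - 18 - 9 = 64 - 27 ≡ 37; y = λ·(18 - 37) - 38 ≡ 11. → (37, 11)
5P: (37, 11) + (9, 33). λ = (33 - 11)/(9 - 37) ≡ 22/39 mod 67. 39⁻¹ ≡ 55 (mod 67) since 39·55 = 2145 ≡ 1, so λ ≡ 4.
  x = λ² - 37 - 9 = 16 - 46 ≡ 37; y = λ·(37 - 37) - 11 ≡ 56. → (37, 56)
6P: (37, 56) + (9, 33). λ = (33 - 56)/(9 - 37) ≡ 44/39 mod 67. 39⁻¹ ≡ 55 (mod 67) since 39·55 = 2145 ≡ 1, so λ ≡ 8.
  x = λ² - 37 - 9 = 64 - 46 ≡ 18; y = λ·(37 - 18) - 56 ≡ 29. → (18, 29)
7P: (18, 29) + (9, 33). λ = (33 - 29)/(9 - 18) ≡ 4/58 mod 67. 58⁻¹ ≡ 52 (mod 67), so λ ≡ 7.
  x = λ² - 18 - 9 = 49 - 27 ≡ 22; y = λ·(18 - 22) - 29 ≡ 10. → (22, 10)
8P: (22, 10) + (9, 33). λ = (33 - 10)/(9 - 22) ≡ 23/54 mod 67. 54⁻¹ ≡ 36 (mod 67), so λ ≡ 24.
  x = λ² - 22 - 9 = 576 - 31 ≡ 9; y = λ·(22 - 9) - 10 ≡ 34. → (9, 34)
9P: (9, 34) + (9, 33): same x and y₁ ≡ -y₂, so the sum is the point at infinity.
9P = the point at infinity, so the order is 9.

9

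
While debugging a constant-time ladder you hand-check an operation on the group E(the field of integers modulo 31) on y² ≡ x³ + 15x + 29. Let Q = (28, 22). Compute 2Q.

(8, 14)

tangent at (28, 22): λ = (3·28² + 15)/(2·22) ≡ 11/13. 13⁻¹ ≡ 12 (mod 31) since 13·12 = 156 ≡ 1, so λ ≡ 11·12 ≡ 8.
  x = λ² - 28 - 28 = 64 - 56 ≡ 8; y = λ·(28 - 8) - 22 ≡ 14. → (8, 14)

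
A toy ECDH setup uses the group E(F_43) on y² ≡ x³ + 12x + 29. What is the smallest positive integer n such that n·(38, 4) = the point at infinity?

5

2P: tangent at (38, 4): λ = (3·38² + 12)/(2·4) ≡ 1/8. 8⁻¹ ≡ 27 (mod 43) since 8·27 = 216 ≡ 1, so λ ≡ 1·27 ≡ 27.
  x = λ² - 38 - 38 = 729 - 76 ≡ 8; y = λ·(38 - 8) - 4 ≡ 32. → (8, 32)
3P: (8, 32) + (38, 4). λ = (4 - 32)/(38 - 8) ≡ 15/30 mod 43. 30⁻¹ ≡ 33 (mod 43), so λ ≡ 22.
  x = λ² - 8 - 38 = 484 - 46 ≡ 8; y = λ·(8 - 8) - 32 ≡ 11. → (8, 11)
4P: (8, 11) + (38, 4). λ = (4 - 11)/(38 - 8) ≡ 36/30 mod 43. 30⁻¹ ≡ 33 (mod 43), so λ ≡ 27.
  x = λ² - 8 - 38 = 729 - 46 ≡ 38; y = λ·(8 - 38) - 11 ≡ 39. → (38, 39)
5P: (38, 39) + (38, 4): same x and y₁ ≡ -y₂, so the sum is the point at infinity.
5P = the point at infinity, so the order is 5.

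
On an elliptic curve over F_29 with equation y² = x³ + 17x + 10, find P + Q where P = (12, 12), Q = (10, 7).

(12, 12) + (10, 7). λ = (7 - 12)/(10 - 12) ≡ 24/27 mod 29. 27⁻¹ ≡ 14 (mod 29), so λ ≡ 17.
  x = λ² - 12 - 10 = 289 - 22 ≡ 6; y = λ·(12 - 6) - 12 ≡ 3. → (6, 3)

(6, 3)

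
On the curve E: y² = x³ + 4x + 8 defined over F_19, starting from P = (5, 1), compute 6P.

Repeated addition: build up to 6P.
2P: tangent at (5, 1): λ = (3·5² + 4)/(2·1) ≡ 3/2. 2⁻¹ ≡ 10 (mod 19), so λ ≡ 3·10 ≡ 11.
  x = λ² - 5 - 5 = 121 - 10 ≡ 16; y = λ·(5 - 16) - 1 ≡ 11. → (16, 11)
3P: (16, 11) + (5, 1). λ = (1 - 11)/(5 - 16) ≡ 9/8 mod 19. 8⁻¹ ≡ 12 (mod 19), so λ ≡ 13.
  x = λ² - 16 - 5 = 169 - 21 ≡ 15; y = λ·(16 - 15) - 11 ≡ 2. → (15, 2)
4P: (15, 2) + (5, 1). λ = (1 - 2)/(5 - 15) ≡ 18/9 mod 19. 9⁻¹ ≡ 17 (mod 19), so λ ≡ 2.
  x = λ² - 15 - 5 = 4 - 20 ≡ 3; y = λ·(15 - 3) - 2 ≡ 3. → (3, 3)
5P: (3, 3) + (5, 1). λ = (1 - 3)/(5 - 3) ≡ 17/2 mod 19. 2⁻¹ ≡ 10 (mod 19), so λ ≡ 18.
  x = λ² - 3 - 5 = 324 - 8 ≡ 12; y = λ·(3 - 12) - 3 ≡ 6. → (12, 6)
6P: (12, 6) + (5, 1). λ = (1 - 6)/(5 - 12) ≡ 14/12 mod 19. 12⁻¹ ≡ 8 (mod 19), so λ ≡ 17.
  x = λ² - 12 - 5 = 289 - 17 ≡ 6; y = λ·(12 - 6) - 6 ≡ 1. → (6, 1)

(6, 1)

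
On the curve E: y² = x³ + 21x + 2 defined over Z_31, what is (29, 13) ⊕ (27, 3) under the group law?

(29, 13) + (27, 3). λ = (3 - 13)/(27 - 29) ≡ 21/29 mod 31. 29⁻¹ ≡ 15 (mod 31), so λ ≡ 5.
  x = λ² - 29 - 27 = 25 - 56 ≡ 0; y = λ·(29 - 0) - 13 ≡ 8. → (0, 8)

(0, 8)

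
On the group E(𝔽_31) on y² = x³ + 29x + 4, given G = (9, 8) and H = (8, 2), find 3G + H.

(24, 27)

First 3G:
Repeated addition: build up to 3G.
2G: tangent at (9, 8): λ = (3·9² + 29)/(2·8) ≡ 24/16. 16⁻¹ ≡ 2 (mod 31), so λ ≡ 24·2 ≡ 17.
  x = λ² - 9 - 9 = 289 - 18 ≡ 23; y = λ·(9 - 23) - 8 ≡ 2. → (23, 2)
3G: (23, 2) + (9, 8). λ = (8 - 2)/(9 - 23) ≡ 6/17 mod 31. 17⁻¹ ≡ 11 (mod 31), so λ ≡ 4.
  x = λ² - 23 - 9 = 16 - 32 ≡ 15; y = λ·(23 - 15) - 2 ≡ 30. → (15, 30)
3G = (15, 30).
Finally 3G + H:
(15, 30) + (8, 2). λ = (2 - 30)/(8 - 15) ≡ 3/24 mod 31. 24⁻¹ ≡ 22 (mod 31), so λ ≡ 4.
  x = λ² - 15 - 8 = 16 - 23 ≡ 24; y = λ·(15 - 24) - 30 ≡ 27. → (24, 27)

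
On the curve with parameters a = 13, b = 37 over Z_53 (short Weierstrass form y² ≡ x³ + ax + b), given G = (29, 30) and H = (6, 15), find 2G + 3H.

First 2G:
Repeated addition: build up to 2G.
2G: tangent at (29, 30): λ = (3·29² + 13)/(2·30) ≡ 45/7. 7⁻¹ ≡ 38 (mod 53), so λ ≡ 45·38 ≡ 14.
  x = λ² - 29 - 29 = 196 - 58 ≡ 32; y = λ·(29 - 32) - 30 ≡ 34. → (32, 34)
2G = (32, 34).
Next 3H:
Repeated addition: build up to 3H.
2H: tangent at (6, 15): λ = (3·6² + 13)/(2·15) ≡ 15/30. 30⁻¹ ≡ 23 (mod 53), so λ ≡ 15·23 ≡ 27.
  x = λ² - 6 - 6 = 729 - 12 ≡ 28; y = λ·(6 - 28) - 15 ≡ 27. → (28, 27)
3H: (28, 27) + (6, 15). λ = (15 - 27)/(6 - 28) ≡ 41/31 mod 53. 31⁻¹ ≡ 12 (mod 53) since 31·12 = 372 ≡ 1, so λ ≡ 15.
  x = λ² - 28 - 6 = 225 - 34 ≡ 32; y = λ·(28 - 32) - 27 ≡ 19. → (32, 19)
3H = (32, 19).
Finally 2G + 3H:
(32, 34) + (32, 19): same x and y₁ ≡ -y₂, so the sum is O.

O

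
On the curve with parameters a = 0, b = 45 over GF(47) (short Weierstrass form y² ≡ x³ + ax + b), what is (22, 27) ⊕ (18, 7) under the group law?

(32, 17)

(22, 27) + (18, 7). λ = (7 - 27)/(18 - 22) ≡ 27/43 mod 47. 43⁻¹ ≡ 35 (mod 47), so λ ≡ 5.
  x = λ² - 22 - 18 = 25 - 40 ≡ 32; y = λ·(22 - 32) - 27 ≡ 17. → (32, 17)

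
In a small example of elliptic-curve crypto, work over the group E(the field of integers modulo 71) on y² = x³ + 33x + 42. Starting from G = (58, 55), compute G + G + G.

Repeated addition: build up to 3G.
2G: tangent at (58, 55): λ = (3·58² + 33)/(2·55) ≡ 43/39. 39⁻¹ ≡ 51 (mod 71) since 39·51 = 1989 ≡ 1, so λ ≡ 43·51 ≡ 63.
  x = λ² - 58 - 58 = 3969 - 116 ≡ 19; y = λ·(58 - 19) - 55 ≡ 59. → (19, 59)
3G: (19, 59) + (58, 55). λ = (55 - 59)/(58 - 19) ≡ 67/39 mod 71. 39⁻¹ ≡ 51 (mod 71), so λ ≡ 9.
  x = λ² - 19 - 58 = 81 - 77 ≡ 4; y = λ·(19 - 4) - 59 ≡ 5. → (4, 5)

(4, 5)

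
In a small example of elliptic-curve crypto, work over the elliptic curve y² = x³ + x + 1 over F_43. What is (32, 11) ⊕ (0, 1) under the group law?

(20, 25)

(32, 11) + (0, 1). λ = (1 - 11)/(0 - 32) ≡ 33/11 mod 43. 11⁻¹ ≡ 4 (mod 43) since 11·4 = 44 ≡ 1, so λ ≡ 3.
  x = λ² - 32 - 0 = 9 - 32 ≡ 20; y = λ·(32 - 20) - 11 ≡ 25. → (20, 25)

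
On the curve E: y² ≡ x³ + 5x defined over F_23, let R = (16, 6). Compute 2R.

tangent at (16, 6): λ = (3·16² + 5)/(2·6) ≡ 14/12. 12⁻¹ ≡ 2 (mod 23) since 12·2 = 24 ≡ 1, so λ ≡ 14·2 ≡ 5.
  x = λ² - 16 - 16 = 25 - 32 ≡ 16; y = λ·(16 - 16) - 6 ≡ 17. → (16, 17)

(16, 17)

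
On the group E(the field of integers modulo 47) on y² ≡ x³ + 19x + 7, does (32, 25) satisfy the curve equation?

no

y² = 25² ≡ 14; x³ + 19x + 7 = 33383 ≡ 13 (mod 47). 14 ≠ 13.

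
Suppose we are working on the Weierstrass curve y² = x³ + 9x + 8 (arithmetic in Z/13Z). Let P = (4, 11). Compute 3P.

(3, 6)

Repeated addition: build up to 3P.
2P: tangent at (4, 11): λ = (3·4² + 9)/(2·11) ≡ 5/9. 9⁻¹ ≡ 3 (mod 13), so λ ≡ 5·3 ≡ 2.
  x = λ² - 4 - 4 = 4 - 8 ≡ 9; y = λ·(4 - 9) - 11 ≡ 5. → (9, 5)
3P: (9, 5) + (4, 11). λ = (11 - 5)/(4 - 9) ≡ 6/8 mod 13. 8⁻¹ ≡ 5 (mod 13) since 8·5 = 40 ≡ 1, so λ ≡ 4.
  x = λ² - 9 - 4 = 16 - 13 ≡ 3; y = λ·(9 - 3) - 5 ≡ 6. → (3, 6)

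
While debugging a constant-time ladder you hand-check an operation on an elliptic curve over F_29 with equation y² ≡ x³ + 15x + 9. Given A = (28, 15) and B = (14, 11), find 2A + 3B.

(23, 15)

First 2A:
Repeated addition: build up to 2A.
2A: tangent at (28, 15): λ = (3·28² + 15)/(2·15) ≡ 18/1. 1⁻¹ ≡ 1 (mod 29), so λ ≡ 18·1 ≡ 18.
  x = λ² - 28 - 28 = 324 - 56 ≡ 7; y = λ·(28 - 7) - 15 ≡ 15. → (7, 15)
2A = (7, 15).
Next 3B:
Repeated addition: build up to 3B.
2B: tangent at (14, 11): λ = (3·14² + 15)/(2·11) ≡ 23/22. 22⁻¹ ≡ 4 (mod 29), so λ ≡ 23·4 ≡ 5.
  x = λ² - 14 - 14 = 25 - 28 ≡ 26; y = λ·(14 - 26) - 11 ≡ 16. → (26, 16)
3B: (26, 16) + (14, 11). λ = (11 - 16)/(14 - 26) ≡ 24/17 mod 29. 17⁻¹ ≡ 12 (mod 29), so λ ≡ 27.
  x = λ² - 26 - 14 = 729 - 40 ≡ 22; y = λ·(26 - 22) - 16 ≡ 5. → (22, 5)
3B = (22, 5).
Finally 2A + 3B:
(7, 15) + (22, 5). λ = (5 - 15)/(22 - 7) ≡ 19/15 mod 29. 15⁻¹ ≡ 2 (mod 29) since 15·2 = 30 ≡ 1, so λ ≡ 9.
  x = λ² - 7 - 22 = 81 - 29 ≡ 23; y = λ·(7 - 23) - 15 ≡ 15. → (23, 15)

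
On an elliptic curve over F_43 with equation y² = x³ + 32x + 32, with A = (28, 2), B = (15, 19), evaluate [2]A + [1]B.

First 2A:
Repeated addition: build up to 2A.
2A: tangent at (28, 2): λ = (3·28² + 32)/(2·2) ≡ 19/4. 4⁻¹ ≡ 11 (mod 43), so λ ≡ 19·11 ≡ 37.
  x = λ² - 28 - 28 = 1369 - 56 ≡ 23; y = λ·(28 - 23) - 2 ≡ 11. → (23, 11)
2A = (23, 11).
Finally 2A + B:
(23, 11) + (15, 19). λ = (19 - 11)/(15 - 23) ≡ 8/35 mod 43. 35⁻¹ ≡ 16 (mod 43), so λ ≡ 42.
  x = λ² - 23 - 15 = 1764 - 38 ≡ 6; y = λ·(23 - 6) - 11 ≡ 15. → (6, 15)

(6, 15)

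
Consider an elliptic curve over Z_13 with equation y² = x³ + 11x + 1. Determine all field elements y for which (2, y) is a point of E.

x³ + 11x + 1 = 31 ≡ 5 (mod 13).
5 is a non-residue mod 13; no y exists.

none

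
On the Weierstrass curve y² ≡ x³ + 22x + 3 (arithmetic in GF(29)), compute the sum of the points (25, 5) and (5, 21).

(24, 0)

(25, 5) + (5, 21). λ = (21 - 5)/(5 - 25) ≡ 16/9 mod 29. 9⁻¹ ≡ 13 (mod 29) since 9·13 = 117 ≡ 1, so λ ≡ 5.
  x = λ² - 25 - 5 = 25 - 30 ≡ 24; y = λ·(25 - 24) - 5 ≡ 0. → (24, 0)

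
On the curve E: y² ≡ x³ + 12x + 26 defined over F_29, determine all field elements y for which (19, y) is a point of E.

x³ + 12x + 26 = 7113 ≡ 8 (mod 29).
8 is a non-residue mod 29; no y exists.

none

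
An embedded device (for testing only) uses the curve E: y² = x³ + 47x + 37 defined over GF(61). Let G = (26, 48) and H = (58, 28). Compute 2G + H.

O

First 2G:
Repeated addition: build up to 2G.
2G: tangent at (26, 48): λ = (3·26² + 47)/(2·48) ≡ 1/35. 35⁻¹ ≡ 7 (mod 61), so λ ≡ 1·7 ≡ 7.
  x = λ² - 26 - 26 = 49 - 52 ≡ 58; y = λ·(26 - 58) - 48 ≡ 33. → (58, 33)
2G = (58, 33).
Finally 2G + H:
(58, 33) + (58, 28): same x and y₁ ≡ -y₂, so the sum is the point at infinity.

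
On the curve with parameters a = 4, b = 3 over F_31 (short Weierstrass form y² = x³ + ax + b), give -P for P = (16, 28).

-(16, 28) = (16, -28 mod 31) = (16, 3).

(16, 3)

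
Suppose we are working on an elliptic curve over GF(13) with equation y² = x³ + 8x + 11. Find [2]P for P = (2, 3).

tangent at (2, 3): λ = (3·2² + 8)/(2·3) ≡ 7/6. 6⁻¹ ≡ 11 (mod 13) since 6·11 = 66 ≡ 1, so λ ≡ 7·11 ≡ 12.
  x = λ² - 2 - 2 = 144 - 4 ≡ 10; y = λ·(2 - 10) - 3 ≡ 5. → (10, 5)

(10, 5)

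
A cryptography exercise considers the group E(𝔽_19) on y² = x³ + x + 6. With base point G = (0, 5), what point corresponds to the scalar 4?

Repeated addition: build up to 4G.
2G: tangent at (0, 5): λ = (3·0² + 1)/(2·5) ≡ 1/10. 10⁻¹ ≡ 2 (mod 19), so λ ≡ 1·2 ≡ 2.
  x = λ² - 0 - 0 = 4 - 0 ≡ 4; y = λ·(0 - 4) - 5 ≡ 6. → (4, 6)
3G: (4, 6) + (0, 5). λ = (5 - 6)/(0 - 4) ≡ 18/15 mod 19. 15⁻¹ ≡ 14 (mod 19) since 15·14 = 210 ≡ 1, so λ ≡ 5.
  x = λ² - 4 - 0 = 25 - 4 ≡ 2; y = λ·(4 - 2) - 6 ≡ 4. → (2, 4)
4G: (2, 4) + (0, 5). λ = (5 - 4)/(0 - 2) ≡ 1/17 mod 19. 17⁻¹ ≡ 9 (mod 19), so λ ≡ 9.
  x = λ² - 2 - 0 = 81 - 2 ≡ 3; y = λ·(2 - 3) - 4 ≡ 6. → (3, 6)

(3, 6)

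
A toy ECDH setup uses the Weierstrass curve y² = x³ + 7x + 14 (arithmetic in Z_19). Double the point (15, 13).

tangent at (15, 13): λ = (3·15² + 7)/(2·13) ≡ 17/7. 7⁻¹ ≡ 11 (mod 19), so λ ≡ 17·11 ≡ 16.
  x = λ² - 15 - 15 = 256 - 30 ≡ 17; y = λ·(15 - 17) - 13 ≡ 12. → (17, 12)

(17, 12)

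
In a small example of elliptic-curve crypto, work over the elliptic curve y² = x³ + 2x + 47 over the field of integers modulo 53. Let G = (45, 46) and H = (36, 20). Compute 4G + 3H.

(52, 16)

First 4G:
Double-and-add on 4 = (100)₂. Start with G = (45, 46) for the leading 1-bit.
double: tangent at (45, 46): λ = (3·45² + 2)/(2·46) ≡ 35/39. 39⁻¹ ≡ 34 (mod 53), so λ ≡ 35·34 ≡ 24.
  x = λ² - 45 - 45 = 576 - 90 ≡ 9; y = λ·(45 - 9) - 46 ≡ 23. → (9, 23)
double: tangent at (9, 23): λ = (3·9² + 2)/(2·23) ≡ 33/46. 46⁻¹ ≡ 15 (mod 53) since 46·15 = 690 ≡ 1, so λ ≡ 33·15 ≡ 18.
  x = λ² - 9 - 9 = 324 - 18 ≡ 41; y = λ·(9 - 41) - 23 ≡ 37. → (41, 37)
4G = (41, 37).
Next 3H:
Repeated addition: build up to 3H.
2H: tangent at (36, 20): λ = (3·36² + 2)/(2·20) ≡ 21/40. 40⁻¹ ≡ 4 (mod 53), so λ ≡ 21·4 ≡ 31.
  x = λ² - 36 - 36 = 961 - 72 ≡ 41; y = λ·(36 - 41) - 20 ≡ 37. → (41, 37)
3H: (41, 37) + (36, 20). λ = (20 - 37)/(36 - 41) ≡ 36/48 mod 53. 48⁻¹ ≡ 21 (mod 53) since 48·21 = 1008 ≡ 1, so λ ≡ 14.
  x = λ² - 41 - 36 = 196 - 77 ≡ 13; y = λ·(41 - 13) - 37 ≡ 37. → (13, 37)
3H = (13, 37).
Finally 4G + 3H:
(41, 37) + (13, 37). λ = (37 - 37)/(13 - 41) ≡ 0/25 mod 53. 25⁻¹ ≡ 17 (mod 53) since 25·17 = 425 ≡ 1, so λ ≡ 0.
  x = λ² - 41 - 13 = 0 - 54 ≡ 52; y = λ·(41 - 52) - 37 ≡ 16. → (52, 16)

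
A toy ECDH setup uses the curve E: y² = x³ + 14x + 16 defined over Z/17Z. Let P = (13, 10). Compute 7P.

Repeated addition: build up to 7P.
2P: tangent at (13, 10): λ = (3·13² + 14)/(2·10) ≡ 11/3. 3⁻¹ ≡ 6 (mod 17), so λ ≡ 11·6 ≡ 15.
  x = λ² - 13 - 13 = 225 - 26 ≡ 12; y = λ·(13 - 12) - 10 ≡ 5. → (12, 5)
3P: (12, 5) + (13, 10). λ = (10 - 5)/(13 - 12) ≡ 5/1 mod 17. 1⁻¹ ≡ 1 (mod 17), so λ ≡ 5.
  x = λ² - 12 - 13 = 25 - 25 ≡ 0; y = λ·(12 - 0) - 5 ≡ 4. → (0, 4)
4P: (0, 4) + (13, 10). λ = (10 - 4)/(13 - 0) ≡ 6/13 mod 17. 13⁻¹ ≡ 4 (mod 17), so λ ≡ 7.
  x = λ² - 0 - 13 = 49 - 13 ≡ 2; y = λ·(0 - 2) - 4 ≡ 16. → (2, 16)
5P: (2, 16) + (13, 10). λ = (10 - 16)/(13 - 2) ≡ 11/11 mod 17. 11⁻¹ ≡ 14 (mod 17) since 11·14 = 154 ≡ 1, so λ ≡ 1.
  x = λ² - 2 - 13 = 1 - 15 ≡ 3; y = λ·(2 - 3) - 16 ≡ 0. → (3, 0)
6P: (3, 0) + (13, 10). λ = (10 - 0)/(13 - 3) ≡ 10/10 mod 17. 10⁻¹ ≡ 12 (mod 17), so λ ≡ 1.
  x = λ² - 3 - 13 = 1 - 16 ≡ 2; y = λ·(3 - 2) - 0 ≡ 1. → (2, 1)
7P: (2, 1) + (13, 10). λ = (10 - 1)/(13 - 2) ≡ 9/11 mod 17. 11⁻¹ ≡ 14 (mod 17) since 11·14 = 154 ≡ 1, so λ ≡ 7.
  x = λ² - 2 - 13 = 49 - 15 ≡ 0; y = λ·(2 - 0) - 1 ≡ 13. → (0, 13)

(0, 13)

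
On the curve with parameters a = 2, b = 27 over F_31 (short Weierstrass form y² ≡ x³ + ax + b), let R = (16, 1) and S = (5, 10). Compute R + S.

(14, 3)

(16, 1) + (5, 10). λ = (10 - 1)/(5 - 16) ≡ 9/20 mod 31. 20⁻¹ ≡ 14 (mod 31), so λ ≡ 2.
  x = λ² - 16 - 5 = 4 - 21 ≡ 14; y = λ·(16 - 14) - 1 ≡ 3. → (14, 3)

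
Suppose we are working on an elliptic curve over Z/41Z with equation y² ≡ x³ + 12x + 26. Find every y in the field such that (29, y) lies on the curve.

x³ + 12x + 26 = 24763 ≡ 40 (mod 41).
Square roots of 40 mod 41: 9 and 32 (since 9² = 81 ≡ 40).

9, 32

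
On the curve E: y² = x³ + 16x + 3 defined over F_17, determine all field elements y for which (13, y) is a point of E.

none

x³ + 16x + 3 = 2408 ≡ 11 (mod 17).
11 is a non-residue mod 17; no y exists.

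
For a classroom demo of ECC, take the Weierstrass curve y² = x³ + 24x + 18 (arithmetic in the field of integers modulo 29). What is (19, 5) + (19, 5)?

tangent at (19, 5): λ = (3·19² + 24)/(2·5) ≡ 5/10. 10⁻¹ ≡ 3 (mod 29) since 10·3 = 30 ≡ 1, so λ ≡ 5·3 ≡ 15.
  x = λ² - 19 - 19 = 225 - 38 ≡ 13; y = λ·(19 - 13) - 5 ≡ 27. → (13, 27)

(13, 27)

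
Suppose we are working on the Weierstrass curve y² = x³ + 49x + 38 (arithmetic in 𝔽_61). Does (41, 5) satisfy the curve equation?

yes

y² = 5² ≡ 25; x³ + 49x + 38 = 70968 ≡ 25 (mod 61). 25 = 25.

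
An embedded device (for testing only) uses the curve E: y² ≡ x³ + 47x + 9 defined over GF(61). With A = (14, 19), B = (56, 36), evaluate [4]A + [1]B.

(51, 53)

First 4A:
Double-and-add on 4 = (100)₂. Start with A = (14, 19) for the leading 1-bit.
double: tangent at (14, 19): λ = (3·14² + 47)/(2·19) ≡ 25/38. 38⁻¹ ≡ 53 (mod 61) since 38·53 = 2014 ≡ 1, so λ ≡ 25·53 ≡ 44.
  x = λ² - 14 - 14 = 1936 - 28 ≡ 17; y = λ·(14 - 17) - 19 ≡ 32. → (17, 32)
double: tangent at (17, 32): λ = (3·17² + 47)/(2·32) ≡ 60/3. 3⁻¹ ≡ 41 (mod 61) since 3·41 = 123 ≡ 1, so λ ≡ 60·41 ≡ 20.
  x = λ² - 17 - 17 = 400 - 34 ≡ 0; y = λ·(17 - 0) - 32 ≡ 3. → (0, 3)
4A = (0, 3).
Finally 4A + B:
(0, 3) + (56, 36). λ = (36 - 3)/(56 - 0) ≡ 33/56 mod 61. 56⁻¹ ≡ 12 (mod 61), so λ ≡ 30.
  x = λ² - 0 - 56 = 900 - 56 ≡ 51; y = λ·(0 - 51) - 3 ≡ 53. → (51, 53)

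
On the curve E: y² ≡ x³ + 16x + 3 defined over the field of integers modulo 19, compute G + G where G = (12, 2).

tangent at (12, 2): λ = (3·12² + 16)/(2·2) ≡ 11/4. 4⁻¹ ≡ 5 (mod 19), so λ ≡ 11·5 ≡ 17.
  x = λ² - 12 - 12 = 289 - 24 ≡ 18; y = λ·(12 - 18) - 2 ≡ 10. → (18, 10)

(18, 10)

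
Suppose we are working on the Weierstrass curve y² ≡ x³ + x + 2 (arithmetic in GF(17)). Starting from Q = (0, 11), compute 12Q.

Double-and-add on 12 = (1100)₂. Start with Q = (0, 11) for the leading 1-bit.
double: tangent at (0, 11): λ = (3·0² + 1)/(2·11) ≡ 1/5. 5⁻¹ ≡ 7 (mod 17) since 5·7 = 35 ≡ 1, so λ ≡ 1·7 ≡ 7.
  x = λ² - 0 - 0 = 49 - 0 ≡ 15; y = λ·(0 - 15) - 11 ≡ 3. → (15, 3)
add Q: (15, 3) + (0, 11). λ = (11 - 3)/(0 - 15) ≡ 8/2 mod 17. 2⁻¹ ≡ 9 (mod 17) since 2·9 = 18 ≡ 1, so λ ≡ 4.
  x = λ² - 15 - 0 = 16 - 15 ≡ 1; y = λ·(15 - 1) - 3 ≡ 2. → (1, 2)
double: tangent at (1, 2): λ = (3·1² + 1)/(2·2) ≡ 4/4. 4⁻¹ ≡ 13 (mod 17) since 4·13 = 52 ≡ 1, so λ ≡ 4·13 ≡ 1.
  x = λ² - 1 - 1 = 1 - 2 ≡ 16; y = λ·(1 - 16) - 2 ≡ 0. → (16, 0)
double: (16, 0) + (16, 0): same x and y₁ ≡ -y₂, so the sum is ∞.

O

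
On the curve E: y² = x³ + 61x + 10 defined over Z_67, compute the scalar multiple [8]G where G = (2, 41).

Repeated addition: build up to 8G.
2G: tangent at (2, 41): λ = (3·2² + 61)/(2·41) ≡ 6/15. 15⁻¹ ≡ 9 (mod 67), so λ ≡ 6·9 ≡ 54.
  x = λ² - 2 - 2 = 2916 - 4 ≡ 31; y = λ·(2 - 31) - 41 ≡ 1. → (31, 1)
3G: (31, 1) + (2, 41). λ = (41 - 1)/(2 - 31) ≡ 40/38 mod 67. 38⁻¹ ≡ 30 (mod 67), so λ ≡ 61.
  x = λ² - 31 - 2 = 3721 - 33 ≡ 3; y = λ·(31 - 3) - 1 ≡ 32. → (3, 32)
4G: (3, 32) + (2, 41). λ = (41 - 32)/(2 - 3) ≡ 9/66 mod 67. 66⁻¹ ≡ 66 (mod 67), so λ ≡ 58.
  x = λ² - 3 - 2 = 3364 - 5 ≡ 9; y = λ·(3 - 9) - 32 ≡ 22. → (9, 22)
5G: (9, 22) + (2, 41). λ = (41 - 22)/(2 - 9) ≡ 19/60 mod 67. 60⁻¹ ≡ 19 (mod 67) since 60·19 = 1140 ≡ 1, so λ ≡ 26.
  x = λ² - 9 - 2 = 676 - 11 ≡ 62; y = λ·(9 - 62) - 22 ≡ 7. → (62, 7)
6G: (62, 7) + (2, 41). λ = (41 - 7)/(2 - 62) ≡ 34/7 mod 67. 7⁻¹ ≡ 48 (mod 67), so λ ≡ 24.
  x = λ² - 62 - 2 = 576 - 64 ≡ 43; y = λ·(62 - 43) - 7 ≡ 47. → (43, 47)
7G: (43, 47) + (2, 41). λ = (41 - 47)/(2 - 43) ≡ 61/26 mod 67. 26⁻¹ ≡ 49 (mod 67), so λ ≡ 41.
  x = λ² - 43 - 2 = 1681 - 45 ≡ 28; y = λ·(43 - 28) - 47 ≡ 32. → (28, 32)
8G: (28, 32) + (2, 41). λ = (41 - 32)/(2 - 28) ≡ 9/41 mod 67. 41⁻¹ ≡ 18 (mod 67), so λ ≡ 28.
  x = λ² - 28 - 2 = 784 - 30 ≡ 17; y = λ·(28 - 17) - 32 ≡ 8. → (17, 8)

(17, 8)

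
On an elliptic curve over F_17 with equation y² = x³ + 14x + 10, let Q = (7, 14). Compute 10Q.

Double-and-add on 10 = (1010)₂. Start with Q = (7, 14) for the leading 1-bit.
double: tangent at (7, 14): λ = (3·7² + 14)/(2·14) ≡ 8/11. 11⁻¹ ≡ 14 (mod 17), so λ ≡ 8·14 ≡ 10.
  x = λ² - 7 - 7 = 100 - 14 ≡ 1; y = λ·(7 - 1) - 14 ≡ 12. → (1, 12)
double: tangent at (1, 12): λ = (3·1² + 14)/(2·12) ≡ 0/7. 7⁻¹ ≡ 5 (mod 17), so λ ≡ 0·5 ≡ 0.
  x = λ² - 1 - 1 = 0 - 2 ≡ 15; y = λ·(1 - 15) - 12 ≡ 5. → (15, 5)
add Q: (15, 5) + (7, 14). λ = (14 - 5)/(7 - 15) ≡ 9/9 mod 17. 9⁻¹ ≡ 2 (mod 17) since 9·2 = 18 ≡ 1, so λ ≡ 1.
  x = λ² - 15 - 7 = 1 - 22 ≡ 13; y = λ·(15 - 13) - 5 ≡ 14. → (13, 14)
double: tangent at (13, 14): λ = (3·13² + 14)/(2·14) ≡ 11/11. 11⁻¹ ≡ 14 (mod 17), so λ ≡ 11·14 ≡ 1.
  x = λ² - 13 - 13 = 1 - 26 ≡ 9; y = λ·(13 - 9) - 14 ≡ 7. → (9, 7)

(9, 7)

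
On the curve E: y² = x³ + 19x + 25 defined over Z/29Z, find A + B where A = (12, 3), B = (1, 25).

(20, 13)

(12, 3) + (1, 25). λ = (25 - 3)/(1 - 12) ≡ 22/18 mod 29. 18⁻¹ ≡ 21 (mod 29), so λ ≡ 27.
  x = λ² - 12 - 1 = 729 - 13 ≡ 20; y = λ·(12 - 20) - 3 ≡ 13. → (20, 13)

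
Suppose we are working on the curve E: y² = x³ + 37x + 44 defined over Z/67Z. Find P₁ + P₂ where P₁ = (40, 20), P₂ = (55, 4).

(40, 20) + (55, 4). λ = (4 - 20)/(55 - 40) ≡ 51/15 mod 67. 15⁻¹ ≡ 9 (mod 67) since 15·9 = 135 ≡ 1, so λ ≡ 57.
  x = λ² - 40 - 55 = 3249 - 95 ≡ 5; y = λ·(40 - 5) - 20 ≡ 32. → (5, 32)

(5, 32)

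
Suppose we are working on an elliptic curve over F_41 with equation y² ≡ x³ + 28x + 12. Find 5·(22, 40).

(22, 40)

Write G = (22, 40).
Repeated addition: build up to 5G.
2G: tangent at (22, 40): λ = (3·22² + 28)/(2·40) ≡ 4/39. 39⁻¹ ≡ 20 (mod 41), so λ ≡ 4·20 ≡ 39.
  x = λ² - 22 - 22 = 1521 - 44 ≡ 1; y = λ·(22 - 1) - 40 ≡ 0. → (1, 0)
3G: (1, 0) + (22, 40). λ = (40 - 0)/(22 - 1) ≡ 40/21 mod 41. 21⁻¹ ≡ 2 (mod 41) since 21·2 = 42 ≡ 1, so λ ≡ 39.
  x = λ² - 1 - 22 = 1521 - 23 ≡ 22; y = λ·(1 - 22) - 0 ≡ 1. → (22, 1)
4G: (22, 1) + (22, 40): same x and y₁ ≡ -y₂, so the sum is the point at infinity.
5G: the point at infinity + (22, 40) = (22, 40) (identity).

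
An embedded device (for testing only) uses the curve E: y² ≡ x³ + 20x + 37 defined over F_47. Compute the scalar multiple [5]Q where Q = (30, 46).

(38, 16)

Double-and-add on 5 = (101)₂. Start with Q = (30, 46) for the leading 1-bit.
double: tangent at (30, 46): λ = (3·30² + 20)/(2·46) ≡ 41/45. 45⁻¹ ≡ 23 (mod 47) since 45·23 = 1035 ≡ 1, so λ ≡ 41·23 ≡ 3.
  x = λ² - 30 - 30 = 9 - 60 ≡ 43; y = λ·(30 - 43) - 46 ≡ 9. → (43, 9)
double: tangent at (43, 9): λ = (3·43² + 20)/(2·9) ≡ 21/18. 18⁻¹ ≡ 34 (mod 47) since 18·34 = 612 ≡ 1, so λ ≡ 21·34 ≡ 9.
  x = λ² - 43 - 43 = 81 - 86 ≡ 42; y = λ·(43 - 42) - 9 ≡ 0. → (42, 0)
add Q: (42, 0) + (30, 46). λ = (46 - 0)/(30 - 42) ≡ 46/35 mod 47. 35⁻¹ ≡ 43 (mod 47) since 35·43 = 1505 ≡ 1, so λ ≡ 4.
  x = λ² - 42 - 30 = 16 - 72 ≡ 38; y = λ·(42 - 38) - 0 ≡ 16. → (38, 16)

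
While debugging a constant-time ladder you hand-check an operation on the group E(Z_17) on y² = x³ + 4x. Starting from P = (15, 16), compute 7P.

Double-and-add on 7 = (111)₂. Start with P = (15, 16) for the leading 1-bit.
double: tangent at (15, 16): λ = (3·15² + 4)/(2·16) ≡ 16/15. 15⁻¹ ≡ 8 (mod 17), so λ ≡ 16·8 ≡ 9.
  x = λ² - 15 - 15 = 81 - 30 ≡ 0; y = λ·(15 - 0) - 16 ≡ 0. → (0, 0)
add P: (0, 0) + (15, 16). λ = (16 - 0)/(15 - 0) ≡ 16/15 mod 17. 15⁻¹ ≡ 8 (mod 17), so λ ≡ 9.
  x = λ² - 0 - 15 = 81 - 15 ≡ 15; y = λ·(0 - 15) - 0 ≡ 1. → (15, 1)
double: tangent at (15, 1): λ = (3·15² + 4)/(2·1) ≡ 16/2. 2⁻¹ ≡ 9 (mod 17) since 2·9 = 18 ≡ 1, so λ ≡ 16·9 ≡ 8.
  x = λ² - 15 - 15 = 64 - 30 ≡ 0; y = λ·(15 - 0) - 1 ≡ 0. → (0, 0)
add P: (0, 0) + (15, 16). λ = (16 - 0)/(15 - 0) ≡ 16/15 mod 17. 15⁻¹ ≡ 8 (mod 17), so λ ≡ 9.
  x = λ² - 0 - 15 = 81 - 15 ≡ 15; y = λ·(0 - 15) - 0 ≡ 1. → (15, 1)

(15, 1)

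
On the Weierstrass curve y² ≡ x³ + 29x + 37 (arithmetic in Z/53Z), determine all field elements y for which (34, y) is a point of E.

x³ + 29x + 37 = 40327 ≡ 47 (mod 53).
Square roots of 47 mod 53: 10 and 43 (since 10² = 100 ≡ 47).

10, 43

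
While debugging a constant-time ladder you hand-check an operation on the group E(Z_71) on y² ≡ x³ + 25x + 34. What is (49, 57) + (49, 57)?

(62, 43)

tangent at (49, 57): λ = (3·49² + 25)/(2·57) ≡ 57/43. 43⁻¹ ≡ 38 (mod 71), so λ ≡ 57·38 ≡ 36.
  x = λ² - 49 - 49 = 1296 - 98 ≡ 62; y = λ·(49 - 62) - 57 ≡ 43. → (62, 43)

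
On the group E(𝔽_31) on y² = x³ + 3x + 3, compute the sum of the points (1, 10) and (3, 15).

(10, 14)

(1, 10) + (3, 15). λ = (15 - 10)/(3 - 1) ≡ 5/2 mod 31. 2⁻¹ ≡ 16 (mod 31), so λ ≡ 18.
  x = λ² - 1 - 3 = 324 - 4 ≡ 10; y = λ·(1 - 10) - 10 ≡ 14. → (10, 14)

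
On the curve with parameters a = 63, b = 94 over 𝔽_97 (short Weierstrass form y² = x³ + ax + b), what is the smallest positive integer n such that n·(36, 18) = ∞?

3

2P: tangent at (36, 18): λ = (3·36² + 63)/(2·18) ≡ 71/36. 36⁻¹ ≡ 62 (mod 97) since 36·62 = 2232 ≡ 1, so λ ≡ 71·62 ≡ 37.
  x = λ² - 36 - 36 = 1369 - 72 ≡ 36; y = λ·(36 - 36) - 18 ≡ 79. → (36, 79)
3P: (36, 79) + (36, 18): same x and y₁ ≡ -y₂, so the sum is ∞.
3P = ∞, so the order is 3.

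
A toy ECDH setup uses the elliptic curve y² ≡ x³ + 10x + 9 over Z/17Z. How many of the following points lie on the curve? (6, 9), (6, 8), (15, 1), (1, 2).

(6, 9): 9² ≡ 13, rhs ≡ 13 → on.
(6, 8): 8² ≡ 13, rhs ≡ 13 → on.
(15, 1): 1² ≡ 1, rhs ≡ 15 → off.
(1, 2): 2² ≡ 4, rhs ≡ 3 → off.

2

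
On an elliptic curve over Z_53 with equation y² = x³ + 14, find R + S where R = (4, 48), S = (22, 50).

(4, 48) + (22, 50). λ = (50 - 48)/(22 - 4) ≡ 2/18 mod 53. 18⁻¹ ≡ 3 (mod 53), so λ ≡ 6.
  x = λ² - 4 - 22 = 36 - 26 ≡ 10; y = λ·(4 - 10) - 48 ≡ 22. → (10, 22)

(10, 22)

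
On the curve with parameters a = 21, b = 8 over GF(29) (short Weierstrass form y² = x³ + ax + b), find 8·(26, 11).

(26, 11)

Write P = (26, 11).
Repeated addition: build up to 8P.
2P: tangent at (26, 11): λ = (3·26² + 21)/(2·11) ≡ 19/22. 22⁻¹ ≡ 4 (mod 29), so λ ≡ 19·4 ≡ 18.
  x = λ² - 26 - 26 = 324 - 52 ≡ 11; y = λ·(26 - 11) - 11 ≡ 27. → (11, 27)
3P: (11, 27) + (26, 11). λ = (11 - 27)/(26 - 11) ≡ 13/15 mod 29. 15⁻¹ ≡ 2 (mod 29) since 15·2 = 30 ≡ 1, so λ ≡ 26.
  x = λ² - 11 - 26 = 676 - 37 ≡ 1; y = λ·(11 - 1) - 27 ≡ 1. → (1, 1)
4P: (1, 1) + (26, 11). λ = (11 - 1)/(26 - 1) ≡ 10/25 mod 29. 25⁻¹ ≡ 7 (mod 29) since 25·7 = 175 ≡ 1, so λ ≡ 12.
  x = λ² - 1 - 26 = 144 - 27 ≡ 1; y = λ·(1 - 1) - 1 ≡ 28. → (1, 28)
5P: (1, 28) + (26, 11). λ = (11 - 28)/(26 - 1) ≡ 12/25 mod 29. 25⁻¹ ≡ 7 (mod 29) since 25·7 = 175 ≡ 1, so λ ≡ 26.
  x = λ² - 1 - 26 = 676 - 27 ≡ 11; y = λ·(1 - 11) - 28 ≡ 2. → (11, 2)
6P: (11, 2) + (26, 11). λ = (11 - 2)/(26 - 11) ≡ 9/15 mod 29. 15⁻¹ ≡ 2 (mod 29) since 15·2 = 30 ≡ 1, so λ ≡ 18.
  x = λ² - 11 - 26 = 324 - 37 ≡ 26; y = λ·(11 - 26) - 2 ≡ 18. → (26, 18)
7P: (26, 18) + (26, 11): same x and y₁ ≡ -y₂, so the sum is ∞.
8P: ∞ + (26, 11) = (26, 11) (identity).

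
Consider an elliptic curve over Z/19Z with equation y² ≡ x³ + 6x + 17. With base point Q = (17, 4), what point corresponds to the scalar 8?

(15, 9)

Double-and-add on 8 = (1000)₂. Start with Q = (17, 4) for the leading 1-bit.
double: tangent at (17, 4): λ = (3·17² + 6)/(2·4) ≡ 18/8. 8⁻¹ ≡ 12 (mod 19), so λ ≡ 18·12 ≡ 7.
  x = λ² - 17 - 17 = 49 - 34 ≡ 15; y = λ·(17 - 15) - 4 ≡ 10. → (15, 10)
double: tangent at (15, 10): λ = (3·15² + 6)/(2·10) ≡ 16/1. 1⁻¹ ≡ 1 (mod 19) since 1·1 = 1 ≡ 1, so λ ≡ 16·1 ≡ 16.
  x = λ² - 15 - 15 = 256 - 30 ≡ 17; y = λ·(15 - 17) - 10 ≡ 15. → (17, 15)
double: tangent at (17, 15): λ = (3·17² + 6)/(2·15) ≡ 18/11. 11⁻¹ ≡ 7 (mod 19) since 11·7 = 77 ≡ 1, so λ ≡ 18·7 ≡ 12.
  x = λ² - 17 - 17 = 144 - 34 ≡ 15; y = λ·(17 - 15) - 15 ≡ 9. → (15, 9)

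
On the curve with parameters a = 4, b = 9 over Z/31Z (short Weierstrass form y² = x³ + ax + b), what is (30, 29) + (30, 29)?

tangent at (30, 29): λ = (3·30² + 4)/(2·29) ≡ 7/27. 27⁻¹ ≡ 23 (mod 31), so λ ≡ 7·23 ≡ 6.
  x = λ² - 30 - 30 = 36 - 60 ≡ 7; y = λ·(30 - 7) - 29 ≡ 16. → (7, 16)

(7, 16)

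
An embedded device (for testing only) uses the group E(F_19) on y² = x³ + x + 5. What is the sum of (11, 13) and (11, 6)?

O

The two points share x = 11 and their y-coordinates satisfy 13 + 6 ≡ 0 (mod 19), so they are inverses. Their sum is O.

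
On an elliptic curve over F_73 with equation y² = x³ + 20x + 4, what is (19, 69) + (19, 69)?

tangent at (19, 69): λ = (3·19² + 20)/(2·69) ≡ 8/65. 65⁻¹ ≡ 9 (mod 73) since 65·9 = 585 ≡ 1, so λ ≡ 8·9 ≡ 72.
  x = λ² - 19 - 19 = 5184 - 38 ≡ 36; y = λ·(19 - 36) - 69 ≡ 21. → (36, 21)

(36, 21)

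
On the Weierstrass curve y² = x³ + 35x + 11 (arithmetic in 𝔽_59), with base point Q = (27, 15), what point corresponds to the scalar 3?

Repeated addition: build up to 3Q.
2Q: tangent at (27, 15): λ = (3·27² + 35)/(2·15) ≡ 39/30. 30⁻¹ ≡ 2 (mod 59) since 30·2 = 60 ≡ 1, so λ ≡ 39·2 ≡ 19.
  x = λ² - 27 - 27 = 361 - 54 ≡ 12; y = λ·(27 - 12) - 15 ≡ 34. → (12, 34)
3Q: (12, 34) + (27, 15). λ = (15 - 34)/(27 - 12) ≡ 40/15 mod 59. 15⁻¹ ≡ 4 (mod 59), so λ ≡ 42.
  x = λ² - 12 - 27 = 1764 - 39 ≡ 14; y = λ·(12 - 14) - 34 ≡ 0. → (14, 0)

(14, 0)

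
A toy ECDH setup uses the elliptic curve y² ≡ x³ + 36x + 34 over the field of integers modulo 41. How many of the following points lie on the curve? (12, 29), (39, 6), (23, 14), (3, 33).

(12, 29): 29² ≡ 21, rhs ≡ 21 → on.
(39, 6): 6² ≡ 36, rhs ≡ 36 → on.
(23, 14): 14² ≡ 32, rhs ≡ 32 → on.
(3, 33): 33² ≡ 23, rhs ≡ 5 → off.

3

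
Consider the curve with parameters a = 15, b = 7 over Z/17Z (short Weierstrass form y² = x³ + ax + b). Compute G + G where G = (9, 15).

(7, 9)

tangent at (9, 15): λ = (3·9² + 15)/(2·15) ≡ 3/13. 13⁻¹ ≡ 4 (mod 17), so λ ≡ 3·4 ≡ 12.
  x = λ² - 9 - 9 = 144 - 18 ≡ 7; y = λ·(9 - 7) - 15 ≡ 9. → (7, 9)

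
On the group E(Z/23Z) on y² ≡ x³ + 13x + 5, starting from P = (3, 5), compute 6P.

(9, 0)

Double-and-add on 6 = (110)₂. Start with P = (3, 5) for the leading 1-bit.
double: tangent at (3, 5): λ = (3·3² + 13)/(2·5) ≡ 17/10. 10⁻¹ ≡ 7 (mod 23), so λ ≡ 17·7 ≡ 4.
  x = λ² - 3 - 3 = 16 - 6 ≡ 10; y = λ·(3 - 10) - 5 ≡ 13. → (10, 13)
add P: (10, 13) + (3, 5). λ = (5 - 13)/(3 - 10) ≡ 15/16 mod 23. 16⁻¹ ≡ 13 (mod 23), so λ ≡ 11.
  x = λ² - 10 - 3 = 121 - 13 ≡ 16; y = λ·(10 - 16) - 13 ≡ 13. → (16, 13)
double: tangent at (16, 13): λ = (3·16² + 13)/(2·13) ≡ 22/3. 3⁻¹ ≡ 8 (mod 23), so λ ≡ 22·8 ≡ 15.
  x = λ² - 16 - 16 = 225 - 32 ≡ 9; y = λ·(16 - 9) - 13 ≡ 0. → (9, 0)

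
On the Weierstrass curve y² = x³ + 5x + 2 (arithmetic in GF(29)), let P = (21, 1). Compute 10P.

(21, 1)

Double-and-add on 10 = (1010)₂. Start with P = (21, 1) for the leading 1-bit.
double: tangent at (21, 1): λ = (3·21² + 5)/(2·1) ≡ 23/2. 2⁻¹ ≡ 15 (mod 29), so λ ≡ 23·15 ≡ 26.
  x = λ² - 21 - 21 = 676 - 42 ≡ 25; y = λ·(21 - 25) - 1 ≡ 11. → (25, 11)
double: tangent at (25, 11): λ = (3·25² + 5)/(2·11) ≡ 24/22. 22⁻¹ ≡ 4 (mod 29), so λ ≡ 24·4 ≡ 9.
  x = λ² - 25 - 25 = 81 - 50 ≡ 2; y = λ·(25 - 2) - 11 ≡ 22. → (2, 22)
add P: (2, 22) + (21, 1). λ = (1 - 22)/(21 - 2) ≡ 8/19 mod 29. 19⁻¹ ≡ 26 (mod 29), so λ ≡ 5.
  x = λ² - 2 - 21 = 25 - 23 ≡ 2; y = λ·(2 - 2) - 22 ≡ 7. → (2, 7)
double: tangent at (2, 7): λ = (3·2² + 5)/(2·7) ≡ 17/14. 14⁻¹ ≡ 27 (mod 29), so λ ≡ 17·27 ≡ 24.
  x = λ² - 2 - 2 = 576 - 4 ≡ 21; y = λ·(2 - 21) - 7 ≡ 1. → (21, 1)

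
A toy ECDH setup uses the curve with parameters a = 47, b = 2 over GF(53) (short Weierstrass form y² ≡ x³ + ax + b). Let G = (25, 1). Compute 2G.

tangent at (25, 1): λ = (3·25² + 47)/(2·1) ≡ 14/2. 2⁻¹ ≡ 27 (mod 53), so λ ≡ 14·27 ≡ 7.
  x = λ² - 25 - 25 = 49 - 50 ≡ 52; y = λ·(25 - 52) - 1 ≡ 22. → (52, 22)

(52, 22)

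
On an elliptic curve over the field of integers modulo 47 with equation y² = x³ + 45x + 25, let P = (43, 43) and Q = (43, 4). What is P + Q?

The two points share x = 43 and their y-coordinates satisfy 43 + 4 ≡ 0 (mod 47), so they are inverses. Their sum is O.

O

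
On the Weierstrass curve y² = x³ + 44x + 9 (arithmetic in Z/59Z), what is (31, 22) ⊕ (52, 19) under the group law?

(31, 22) + (52, 19). λ = (19 - 22)/(52 - 31) ≡ 56/21 mod 59. 21⁻¹ ≡ 45 (mod 59), so λ ≡ 42.
  x = λ² - 31 - 52 = 1764 - 83 ≡ 29; y = λ·(31 - 29) - 22 ≡ 3. → (29, 3)

(29, 3)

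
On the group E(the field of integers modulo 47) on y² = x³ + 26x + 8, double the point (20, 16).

(43, 34)

tangent at (20, 16): λ = (3·20² + 26)/(2·16) ≡ 4/32. 32⁻¹ ≡ 25 (mod 47) since 32·25 = 800 ≡ 1, so λ ≡ 4·25 ≡ 6.
  x = λ² - 20 - 20 = 36 - 40 ≡ 43; y = λ·(20 - 43) - 16 ≡ 34. → (43, 34)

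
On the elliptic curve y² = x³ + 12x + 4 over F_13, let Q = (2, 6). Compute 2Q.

tangent at (2, 6): λ = (3·2² + 12)/(2·6) ≡ 11/12. 12⁻¹ ≡ 12 (mod 13), so λ ≡ 11·12 ≡ 2.
  x = λ² - 2 - 2 = 4 - 4 ≡ 0; y = λ·(2 - 0) - 6 ≡ 11. → (0, 11)

(0, 11)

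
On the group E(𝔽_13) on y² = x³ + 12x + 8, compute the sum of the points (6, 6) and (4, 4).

(4, 9)

(6, 6) + (4, 4). λ = (4 - 6)/(4 - 6) ≡ 11/11 mod 13. 11⁻¹ ≡ 6 (mod 13), so λ ≡ 1.
  x = λ² - 6 - 4 = 1 - 10 ≡ 4; y = λ·(6 - 4) - 6 ≡ 9. → (4, 9)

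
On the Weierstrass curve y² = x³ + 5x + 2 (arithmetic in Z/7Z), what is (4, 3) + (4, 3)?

tangent at (4, 3): λ = (3·4² + 5)/(2·3) ≡ 4/6. 6⁻¹ ≡ 6 (mod 7), so λ ≡ 4·6 ≡ 3.
  x = λ² - 4 - 4 = 9 - 8 ≡ 1; y = λ·(4 - 1) - 3 ≡ 6. → (1, 6)

(1, 6)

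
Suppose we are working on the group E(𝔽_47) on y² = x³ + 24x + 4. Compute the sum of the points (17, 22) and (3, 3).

(31, 6)

(17, 22) + (3, 3). λ = (3 - 22)/(3 - 17) ≡ 28/33 mod 47. 33⁻¹ ≡ 10 (mod 47), so λ ≡ 45.
  x = λ² - 17 - 3 = 2025 - 20 ≡ 31; y = λ·(17 - 31) - 22 ≡ 6. → (31, 6)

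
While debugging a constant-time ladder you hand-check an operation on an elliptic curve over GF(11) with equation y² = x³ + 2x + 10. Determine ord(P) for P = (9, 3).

2P: tangent at (9, 3): λ = (3·9² + 2)/(2·3) ≡ 3/6. 6⁻¹ ≡ 2 (mod 11) since 6·2 = 12 ≡ 1, so λ ≡ 3·2 ≡ 6.
  x = λ² - 9 - 9 = 36 - 18 ≡ 7; y = λ·(9 - 7) - 3 ≡ 9. → (7, 9)
3P: (7, 9) + (9, 3). λ = (3 - 9)/(9 - 7) ≡ 5/2 mod 11. 2⁻¹ ≡ 6 (mod 11) since 2·6 = 12 ≡ 1, so λ ≡ 8.
  x = λ² - 7 - 9 = 64 - 16 ≡ 4; y = λ·(7 - 4) - 9 ≡ 4. → (4, 4)
4P: (4, 4) + (9, 3). λ = (3 - 4)/(9 - 4) ≡ 10/5 mod 11. 5⁻¹ ≡ 9 (mod 11), so λ ≡ 2.
  x = λ² - 4 - 9 = 4 - 13 ≡ 2; y = λ·(4 - 2) - 4 ≡ 0. → (2, 0)
5P: (2, 0) + (9, 3). λ = (3 - 0)/(9 - 2) ≡ 3/7 mod 11. 7⁻¹ ≡ 8 (mod 11), so λ ≡ 2.
  x = λ² - 2 - 9 = 4 - 11 ≡ 4; y = λ·(2 - 4) - 0 ≡ 7. → (4, 7)
6P: (4, 7) + (9, 3). λ = (3 - 7)/(9 - 4) ≡ 7/5 mod 11. 5⁻¹ ≡ 9 (mod 11), so λ ≡ 8.
  x = λ² - 4 - 9 = 64 - 13 ≡ 7; y = λ·(4 - 7) - 7 ≡ 2. → (7, 2)
7P: (7, 2) + (9, 3). λ = (3 - 2)/(9 - 7) ≡ 1/2 mod 11. 2⁻¹ ≡ 6 (mod 11), so λ ≡ 6.
  x = λ² - 7 - 9 = 36 - 16 ≡ 9; y = λ·(7 - 9) - 2 ≡ 8. → (9, 8)
8P: (9, 8) + (9, 3): same x and y₁ ≡ -y₂, so the sum is O.
8P = O, so the order is 8.

8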